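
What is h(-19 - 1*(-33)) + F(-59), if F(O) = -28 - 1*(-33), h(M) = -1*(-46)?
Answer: 51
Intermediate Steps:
h(M) = 46
F(O) = 5 (F(O) = -28 + 33 = 5)
h(-19 - 1*(-33)) + F(-59) = 46 + 5 = 51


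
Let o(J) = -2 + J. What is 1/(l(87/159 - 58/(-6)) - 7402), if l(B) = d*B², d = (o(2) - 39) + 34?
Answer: -25281/200316842 ≈ -0.00012621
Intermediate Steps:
d = -5 (d = ((-2 + 2) - 39) + 34 = (0 - 39) + 34 = -39 + 34 = -5)
l(B) = -5*B²
1/(l(87/159 - 58/(-6)) - 7402) = 1/(-5*(87/159 - 58/(-6))² - 7402) = 1/(-5*(87*(1/159) - 58*(-⅙))² - 7402) = 1/(-5*(29/53 + 29/3)² - 7402) = 1/(-5*(1624/159)² - 7402) = 1/(-5*2637376/25281 - 7402) = 1/(-13186880/25281 - 7402) = 1/(-200316842/25281) = -25281/200316842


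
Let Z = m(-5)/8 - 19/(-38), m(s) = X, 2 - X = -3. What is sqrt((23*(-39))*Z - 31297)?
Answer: I*sqrt(516898)/4 ≈ 179.74*I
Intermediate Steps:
X = 5 (X = 2 - 1*(-3) = 2 + 3 = 5)
m(s) = 5
Z = 9/8 (Z = 5/8 - 19/(-38) = 5*(1/8) - 19*(-1/38) = 5/8 + 1/2 = 9/8 ≈ 1.1250)
sqrt((23*(-39))*Z - 31297) = sqrt((23*(-39))*(9/8) - 31297) = sqrt(-897*9/8 - 31297) = sqrt(-8073/8 - 31297) = sqrt(-258449/8) = I*sqrt(516898)/4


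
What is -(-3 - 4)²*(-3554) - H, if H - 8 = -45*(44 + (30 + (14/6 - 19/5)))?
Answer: 177402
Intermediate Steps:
H = -3256 (H = 8 - 45*(44 + (30 + (14/6 - 19/5))) = 8 - 45*(44 + (30 + (14*(⅙) - 19*⅕))) = 8 - 45*(44 + (30 + (7/3 - 19/5))) = 8 - 45*(44 + (30 - 22/15)) = 8 - 45*(44 + 428/15) = 8 - 45*1088/15 = 8 - 3264 = -3256)
-(-3 - 4)²*(-3554) - H = -(-3 - 4)²*(-3554) - 1*(-3256) = -1*(-7)²*(-3554) + 3256 = -1*49*(-3554) + 3256 = -49*(-3554) + 3256 = 174146 + 3256 = 177402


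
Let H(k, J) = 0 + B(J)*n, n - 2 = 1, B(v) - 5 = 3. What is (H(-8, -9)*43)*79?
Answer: 81528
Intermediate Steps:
B(v) = 8 (B(v) = 5 + 3 = 8)
n = 3 (n = 2 + 1 = 3)
H(k, J) = 24 (H(k, J) = 0 + 8*3 = 0 + 24 = 24)
(H(-8, -9)*43)*79 = (24*43)*79 = 1032*79 = 81528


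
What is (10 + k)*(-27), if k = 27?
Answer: -999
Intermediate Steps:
(10 + k)*(-27) = (10 + 27)*(-27) = 37*(-27) = -999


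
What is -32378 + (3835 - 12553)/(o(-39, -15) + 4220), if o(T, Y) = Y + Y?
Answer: -67836269/2095 ≈ -32380.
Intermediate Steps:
o(T, Y) = 2*Y
-32378 + (3835 - 12553)/(o(-39, -15) + 4220) = -32378 + (3835 - 12553)/(2*(-15) + 4220) = -32378 - 8718/(-30 + 4220) = -32378 - 8718/4190 = -32378 - 8718*1/4190 = -32378 - 4359/2095 = -67836269/2095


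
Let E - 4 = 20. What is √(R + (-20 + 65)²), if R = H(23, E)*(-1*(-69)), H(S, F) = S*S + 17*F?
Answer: √66678 ≈ 258.22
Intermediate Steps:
E = 24 (E = 4 + 20 = 24)
H(S, F) = S² + 17*F
R = 64653 (R = (23² + 17*24)*(-1*(-69)) = (529 + 408)*69 = 937*69 = 64653)
√(R + (-20 + 65)²) = √(64653 + (-20 + 65)²) = √(64653 + 45²) = √(64653 + 2025) = √66678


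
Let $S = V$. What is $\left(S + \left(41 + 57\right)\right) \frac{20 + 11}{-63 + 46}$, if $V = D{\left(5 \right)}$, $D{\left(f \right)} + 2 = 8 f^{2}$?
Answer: $- \frac{9176}{17} \approx -539.76$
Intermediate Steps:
$D{\left(f \right)} = -2 + 8 f^{2}$
$V = 198$ ($V = -2 + 8 \cdot 5^{2} = -2 + 8 \cdot 25 = -2 + 200 = 198$)
$S = 198$
$\left(S + \left(41 + 57\right)\right) \frac{20 + 11}{-63 + 46} = \left(198 + \left(41 + 57\right)\right) \frac{20 + 11}{-63 + 46} = \left(198 + 98\right) \frac{31}{-17} = 296 \cdot 31 \left(- \frac{1}{17}\right) = 296 \left(- \frac{31}{17}\right) = - \frac{9176}{17}$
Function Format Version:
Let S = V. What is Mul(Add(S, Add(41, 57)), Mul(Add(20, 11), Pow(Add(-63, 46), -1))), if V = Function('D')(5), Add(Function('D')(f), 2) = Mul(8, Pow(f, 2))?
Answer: Rational(-9176, 17) ≈ -539.76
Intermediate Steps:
Function('D')(f) = Add(-2, Mul(8, Pow(f, 2)))
V = 198 (V = Add(-2, Mul(8, Pow(5, 2))) = Add(-2, Mul(8, 25)) = Add(-2, 200) = 198)
S = 198
Mul(Add(S, Add(41, 57)), Mul(Add(20, 11), Pow(Add(-63, 46), -1))) = Mul(Add(198, Add(41, 57)), Mul(Add(20, 11), Pow(Add(-63, 46), -1))) = Mul(Add(198, 98), Mul(31, Pow(-17, -1))) = Mul(296, Mul(31, Rational(-1, 17))) = Mul(296, Rational(-31, 17)) = Rational(-9176, 17)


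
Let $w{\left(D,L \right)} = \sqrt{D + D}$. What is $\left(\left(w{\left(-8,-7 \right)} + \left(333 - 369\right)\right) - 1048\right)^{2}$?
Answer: $1175040 - 8672 i \approx 1.175 \cdot 10^{6} - 8672.0 i$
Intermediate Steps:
$w{\left(D,L \right)} = \sqrt{2} \sqrt{D}$ ($w{\left(D,L \right)} = \sqrt{2 D} = \sqrt{2} \sqrt{D}$)
$\left(\left(w{\left(-8,-7 \right)} + \left(333 - 369\right)\right) - 1048\right)^{2} = \left(\left(\sqrt{2} \sqrt{-8} + \left(333 - 369\right)\right) - 1048\right)^{2} = \left(\left(\sqrt{2} \cdot 2 i \sqrt{2} + \left(333 - 369\right)\right) - 1048\right)^{2} = \left(\left(4 i - 36\right) - 1048\right)^{2} = \left(\left(-36 + 4 i\right) - 1048\right)^{2} = \left(-1084 + 4 i\right)^{2}$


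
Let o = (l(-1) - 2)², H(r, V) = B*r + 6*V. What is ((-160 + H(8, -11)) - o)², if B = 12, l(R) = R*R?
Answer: 17161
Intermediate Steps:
l(R) = R²
H(r, V) = 6*V + 12*r (H(r, V) = 12*r + 6*V = 6*V + 12*r)
o = 1 (o = ((-1)² - 2)² = (1 - 2)² = (-1)² = 1)
((-160 + H(8, -11)) - o)² = ((-160 + (6*(-11) + 12*8)) - 1*1)² = ((-160 + (-66 + 96)) - 1)² = ((-160 + 30) - 1)² = (-130 - 1)² = (-131)² = 17161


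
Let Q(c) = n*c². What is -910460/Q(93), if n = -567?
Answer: 910460/4903983 ≈ 0.18566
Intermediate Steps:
Q(c) = -567*c²
-910460/Q(93) = -910460/((-567*93²)) = -910460/((-567*8649)) = -910460/(-4903983) = -910460*(-1/4903983) = 910460/4903983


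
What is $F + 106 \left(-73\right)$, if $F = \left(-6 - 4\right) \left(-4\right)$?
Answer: $-7698$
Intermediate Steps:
$F = 40$ ($F = \left(-10\right) \left(-4\right) = 40$)
$F + 106 \left(-73\right) = 40 + 106 \left(-73\right) = 40 - 7738 = -7698$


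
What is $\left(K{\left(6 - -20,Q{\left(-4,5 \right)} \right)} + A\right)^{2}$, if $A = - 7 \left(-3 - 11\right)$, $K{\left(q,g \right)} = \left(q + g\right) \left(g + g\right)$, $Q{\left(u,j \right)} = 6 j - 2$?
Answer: $9746884$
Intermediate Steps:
$Q{\left(u,j \right)} = -2 + 6 j$
$K{\left(q,g \right)} = 2 g \left(g + q\right)$ ($K{\left(q,g \right)} = \left(g + q\right) 2 g = 2 g \left(g + q\right)$)
$A = 98$ ($A = \left(-7\right) \left(-14\right) = 98$)
$\left(K{\left(6 - -20,Q{\left(-4,5 \right)} \right)} + A\right)^{2} = \left(2 \left(-2 + 6 \cdot 5\right) \left(\left(-2 + 6 \cdot 5\right) + \left(6 - -20\right)\right) + 98\right)^{2} = \left(2 \left(-2 + 30\right) \left(\left(-2 + 30\right) + \left(6 + 20\right)\right) + 98\right)^{2} = \left(2 \cdot 28 \left(28 + 26\right) + 98\right)^{2} = \left(2 \cdot 28 \cdot 54 + 98\right)^{2} = \left(3024 + 98\right)^{2} = 3122^{2} = 9746884$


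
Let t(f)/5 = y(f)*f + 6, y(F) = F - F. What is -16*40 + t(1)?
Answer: -610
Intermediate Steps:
y(F) = 0
t(f) = 30 (t(f) = 5*(0*f + 6) = 5*(0 + 6) = 5*6 = 30)
-16*40 + t(1) = -16*40 + 30 = -640 + 30 = -610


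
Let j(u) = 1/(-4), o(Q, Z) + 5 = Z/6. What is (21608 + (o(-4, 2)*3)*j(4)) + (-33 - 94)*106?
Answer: 16299/2 ≈ 8149.5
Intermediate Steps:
o(Q, Z) = -5 + Z/6
j(u) = -¼
(21608 + (o(-4, 2)*3)*j(4)) + (-33 - 94)*106 = (21608 + ((-5 + (⅙)*2)*3)*(-¼)) + (-33 - 94)*106 = (21608 + ((-5 + ⅓)*3)*(-¼)) - 127*106 = (21608 - 14/3*3*(-¼)) - 13462 = (21608 - 14*(-¼)) - 13462 = (21608 + 7/2) - 13462 = 43223/2 - 13462 = 16299/2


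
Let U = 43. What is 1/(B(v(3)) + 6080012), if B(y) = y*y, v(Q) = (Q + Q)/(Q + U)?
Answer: 529/3216326357 ≈ 1.6447e-7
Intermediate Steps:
v(Q) = 2*Q/(43 + Q) (v(Q) = (Q + Q)/(Q + 43) = (2*Q)/(43 + Q) = 2*Q/(43 + Q))
B(y) = y**2
1/(B(v(3)) + 6080012) = 1/((2*3/(43 + 3))**2 + 6080012) = 1/((2*3/46)**2 + 6080012) = 1/((2*3*(1/46))**2 + 6080012) = 1/((3/23)**2 + 6080012) = 1/(9/529 + 6080012) = 1/(3216326357/529) = 529/3216326357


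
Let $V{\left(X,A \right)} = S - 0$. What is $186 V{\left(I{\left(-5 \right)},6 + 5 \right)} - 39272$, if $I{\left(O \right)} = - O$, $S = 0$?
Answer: $-39272$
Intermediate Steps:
$V{\left(X,A \right)} = 0$ ($V{\left(X,A \right)} = 0 - 0 = 0 + 0 = 0$)
$186 V{\left(I{\left(-5 \right)},6 + 5 \right)} - 39272 = 186 \cdot 0 - 39272 = 0 - 39272 = -39272$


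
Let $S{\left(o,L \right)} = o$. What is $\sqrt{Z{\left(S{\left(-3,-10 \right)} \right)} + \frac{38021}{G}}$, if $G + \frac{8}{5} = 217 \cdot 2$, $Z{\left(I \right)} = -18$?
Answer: $\frac{\sqrt{326870618}}{2162} \approx 8.3624$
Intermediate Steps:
$G = \frac{2162}{5}$ ($G = - \frac{8}{5} + 217 \cdot 2 = - \frac{8}{5} + 434 = \frac{2162}{5} \approx 432.4$)
$\sqrt{Z{\left(S{\left(-3,-10 \right)} \right)} + \frac{38021}{G}} = \sqrt{-18 + \frac{38021}{\frac{2162}{5}}} = \sqrt{-18 + 38021 \cdot \frac{5}{2162}} = \sqrt{-18 + \frac{190105}{2162}} = \sqrt{\frac{151189}{2162}} = \frac{\sqrt{326870618}}{2162}$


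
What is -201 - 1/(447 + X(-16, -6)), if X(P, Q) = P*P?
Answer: -141304/703 ≈ -201.00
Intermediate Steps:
X(P, Q) = P²
-201 - 1/(447 + X(-16, -6)) = -201 - 1/(447 + (-16)²) = -201 - 1/(447 + 256) = -201 - 1/703 = -141304/703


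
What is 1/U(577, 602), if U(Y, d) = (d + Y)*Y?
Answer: 1/680283 ≈ 1.4700e-6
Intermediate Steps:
U(Y, d) = Y*(Y + d) (U(Y, d) = (Y + d)*Y = Y*(Y + d))
1/U(577, 602) = 1/(577*(577 + 602)) = 1/(577*1179) = 1/680283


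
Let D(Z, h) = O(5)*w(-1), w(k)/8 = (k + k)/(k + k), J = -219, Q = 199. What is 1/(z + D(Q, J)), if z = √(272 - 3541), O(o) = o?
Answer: 40/4869 - I*√3269/4869 ≈ 0.0082152 - 0.011743*I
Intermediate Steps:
w(k) = 8 (w(k) = 8*((k + k)/(k + k)) = 8*((2*k)/((2*k))) = 8*((2*k)*(1/(2*k))) = 8*1 = 8)
z = I*√3269 (z = √(-3269) = I*√3269 ≈ 57.175*I)
D(Z, h) = 40 (D(Z, h) = 5*8 = 40)
1/(z + D(Q, J)) = 1/(I*√3269 + 40) = 1/(40 + I*√3269)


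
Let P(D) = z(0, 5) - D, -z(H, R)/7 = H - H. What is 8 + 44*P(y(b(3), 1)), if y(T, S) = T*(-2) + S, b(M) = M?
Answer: 228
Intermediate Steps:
y(T, S) = S - 2*T (y(T, S) = -2*T + S = S - 2*T)
z(H, R) = 0 (z(H, R) = -7*(H - H) = -7*0 = 0)
P(D) = -D (P(D) = 0 - D = -D)
8 + 44*P(y(b(3), 1)) = 8 + 44*(-(1 - 2*3)) = 8 + 44*(-(1 - 6)) = 8 + 44*(-1*(-5)) = 8 + 44*5 = 8 + 220 = 228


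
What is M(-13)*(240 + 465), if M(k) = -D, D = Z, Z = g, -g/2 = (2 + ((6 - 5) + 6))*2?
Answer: 25380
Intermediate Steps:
g = -36 (g = -2*(2 + ((6 - 5) + 6))*2 = -2*(2 + (1 + 6))*2 = -2*(2 + 7)*2 = -18*2 = -2*18 = -36)
Z = -36
D = -36
M(k) = 36 (M(k) = -1*(-36) = 36)
M(-13)*(240 + 465) = 36*(240 + 465) = 36*705 = 25380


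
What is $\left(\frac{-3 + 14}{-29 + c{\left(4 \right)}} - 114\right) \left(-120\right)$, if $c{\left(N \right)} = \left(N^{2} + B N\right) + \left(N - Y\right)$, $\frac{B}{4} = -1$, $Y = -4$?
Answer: $\frac{96200}{7} \approx 13743.0$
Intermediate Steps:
$B = -4$ ($B = 4 \left(-1\right) = -4$)
$c{\left(N \right)} = 4 + N^{2} - 3 N$ ($c{\left(N \right)} = \left(N^{2} - 4 N\right) + \left(N - -4\right) = \left(N^{2} - 4 N\right) + \left(N + 4\right) = \left(N^{2} - 4 N\right) + \left(4 + N\right) = 4 + N^{2} - 3 N$)
$\left(\frac{-3 + 14}{-29 + c{\left(4 \right)}} - 114\right) \left(-120\right) = \left(\frac{-3 + 14}{-29 + \left(4 + 4^{2} - 12\right)} - 114\right) \left(-120\right) = \left(\frac{11}{-29 + \left(4 + 16 - 12\right)} - 114\right) \left(-120\right) = \left(\frac{11}{-29 + 8} - 114\right) \left(-120\right) = \left(\frac{11}{-21} - 114\right) \left(-120\right) = \left(11 \left(- \frac{1}{21}\right) - 114\right) \left(-120\right) = \left(- \frac{11}{21} - 114\right) \left(-120\right) = \left(- \frac{2405}{21}\right) \left(-120\right) = \frac{96200}{7}$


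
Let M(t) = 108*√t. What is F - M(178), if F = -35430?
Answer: -35430 - 108*√178 ≈ -36871.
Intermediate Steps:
F - M(178) = -35430 - 108*√178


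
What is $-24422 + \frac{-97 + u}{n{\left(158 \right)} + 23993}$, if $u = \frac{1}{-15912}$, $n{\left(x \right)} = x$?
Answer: $- \frac{9385149311929}{384290712} \approx -24422.0$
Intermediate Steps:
$u = - \frac{1}{15912} \approx -6.2846 \cdot 10^{-5}$
$-24422 + \frac{-97 + u}{n{\left(158 \right)} + 23993} = -24422 + \frac{-97 - \frac{1}{15912}}{158 + 23993} = -24422 - \frac{1543465}{15912 \cdot 24151} = -24422 - \frac{1543465}{384290712} = - \frac{9385149311929}{384290712}$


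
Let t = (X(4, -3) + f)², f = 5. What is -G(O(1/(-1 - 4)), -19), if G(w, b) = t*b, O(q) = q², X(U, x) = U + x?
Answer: 684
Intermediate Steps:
t = 36 (t = ((4 - 3) + 5)² = (1 + 5)² = 6² = 36)
G(w, b) = 36*b
-G(O(1/(-1 - 4)), -19) = -36*(-19) = -1*(-684) = 684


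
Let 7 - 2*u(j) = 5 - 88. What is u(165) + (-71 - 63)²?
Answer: 18001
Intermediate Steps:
u(j) = 45 (u(j) = 7/2 - (5 - 88)/2 = 7/2 - ½*(-83) = 7/2 + 83/2 = 45)
u(165) + (-71 - 63)² = 45 + (-71 - 63)² = 45 + (-134)² = 45 + 17956 = 18001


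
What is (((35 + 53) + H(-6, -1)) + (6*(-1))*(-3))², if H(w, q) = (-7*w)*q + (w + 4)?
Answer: 3844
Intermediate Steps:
H(w, q) = 4 + w - 7*q*w (H(w, q) = -7*q*w + (4 + w) = 4 + w - 7*q*w)
(((35 + 53) + H(-6, -1)) + (6*(-1))*(-3))² = (((35 + 53) + (4 - 6 - 7*(-1)*(-6))) + (6*(-1))*(-3))² = ((88 + (4 - 6 - 42)) - 6*(-3))² = ((88 - 44) + 18)² = (44 + 18)² = 62² = 3844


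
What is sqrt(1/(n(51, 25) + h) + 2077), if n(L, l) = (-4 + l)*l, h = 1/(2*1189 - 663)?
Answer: 3*sqrt(46771598649522)/450188 ≈ 45.574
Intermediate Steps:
h = 1/1715 (h = 1/(2378 - 663) = 1/1715 ≈ 0.00058309)
n(L, l) = l*(-4 + l)
sqrt(1/(n(51, 25) + h) + 2077) = sqrt(1/(25*(-4 + 25) + 1/1715) + 2077) = sqrt(1/(25*21 + 1/1715) + 2077) = sqrt(1/(525 + 1/1715) + 2077) = sqrt(1/(900376/1715) + 2077) = sqrt(1715/900376 + 2077) = sqrt(1870082667/900376) = 3*sqrt(46771598649522)/450188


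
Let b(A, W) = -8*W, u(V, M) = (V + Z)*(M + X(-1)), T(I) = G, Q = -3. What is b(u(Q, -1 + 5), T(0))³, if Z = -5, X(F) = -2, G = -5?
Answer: 64000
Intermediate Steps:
T(I) = -5
u(V, M) = (-5 + V)*(-2 + M) (u(V, M) = (V - 5)*(M - 2) = (-5 + V)*(-2 + M))
b(u(Q, -1 + 5), T(0))³ = (-8*(-5))³ = 40³ = 64000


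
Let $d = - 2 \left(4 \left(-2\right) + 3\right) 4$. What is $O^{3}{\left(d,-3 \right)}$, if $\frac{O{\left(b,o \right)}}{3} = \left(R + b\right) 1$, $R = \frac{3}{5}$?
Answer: $\frac{225866529}{125} \approx 1.8069 \cdot 10^{6}$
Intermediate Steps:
$R = \frac{3}{5}$ ($R = 3 \cdot \frac{1}{5} = \frac{3}{5} \approx 0.6$)
$d = 40$ ($d = - 2 \left(-8 + 3\right) 4 = \left(-2\right) \left(-5\right) 4 = 10 \cdot 4 = 40$)
$O{\left(b,o \right)} = \frac{9}{5} + 3 b$ ($O{\left(b,o \right)} = 3 \left(\frac{3}{5} + b\right) 1 = 3 \left(\frac{3}{5} + b\right) = \frac{9}{5} + 3 b$)
$O^{3}{\left(d,-3 \right)} = \left(\frac{9}{5} + 3 \cdot 40\right)^{3} = \left(\frac{9}{5} + 120\right)^{3} = \left(\frac{609}{5}\right)^{3} = \frac{225866529}{125}$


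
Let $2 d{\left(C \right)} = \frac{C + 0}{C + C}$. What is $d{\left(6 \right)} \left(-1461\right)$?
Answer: $- \frac{1461}{4} \approx -365.25$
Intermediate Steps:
$d{\left(C \right)} = \frac{1}{4}$ ($d{\left(C \right)} = \frac{\left(C + 0\right) \frac{1}{C + C}}{2} = \frac{C \frac{1}{2 C}}{2} = \frac{1}{2} \cdot \frac{1}{2} = \frac{1}{4}$)
$d{\left(6 \right)} \left(-1461\right) = \frac{1}{4} \left(-1461\right) = - \frac{1461}{4}$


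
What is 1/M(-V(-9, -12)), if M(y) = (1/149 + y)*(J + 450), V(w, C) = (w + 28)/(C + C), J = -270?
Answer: 298/42825 ≈ 0.0069586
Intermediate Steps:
V(w, C) = (28 + w)/(2*C) (V(w, C) = (28 + w)/((2*C)) = (28 + w)*(1/(2*C)) = (28 + w)/(2*C))
M(y) = 180/149 + 180*y (M(y) = (1/149 + y)*(-270 + 450) = (1/149 + y)*180 = 180/149 + 180*y)
1/M(-V(-9, -12)) = 1/(180/149 + 180*(-(28 - 9)/(2*(-12)))) = 1/(180/149 + 180*(-(-1)*19/(2*12))) = 1/(180/149 + 180*(-1*(-19/24))) = 1/(180/149 + 180*(19/24)) = 1/(180/149 + 285/2) = 1/(42825/298) = 298/42825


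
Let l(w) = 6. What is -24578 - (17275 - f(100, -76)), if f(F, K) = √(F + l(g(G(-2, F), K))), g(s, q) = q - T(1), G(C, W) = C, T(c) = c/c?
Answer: -41853 + √106 ≈ -41843.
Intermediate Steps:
T(c) = 1
g(s, q) = -1 + q (g(s, q) = q - 1*1 = q - 1 = -1 + q)
f(F, K) = √(6 + F) (f(F, K) = √(F + 6) = √(6 + F))
-24578 - (17275 - f(100, -76)) = -24578 - (17275 - √(6 + 100)) = -24578 - (17275 - √106) = -24578 + (-17275 + √106) = -41853 + √106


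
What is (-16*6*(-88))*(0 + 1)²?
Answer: 8448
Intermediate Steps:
(-16*6*(-88))*(0 + 1)² = -96*(-88)*1² = 8448*1 = 8448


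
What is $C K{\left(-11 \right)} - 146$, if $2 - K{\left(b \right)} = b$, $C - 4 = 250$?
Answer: $3156$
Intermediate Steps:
$C = 254$ ($C = 4 + 250 = 254$)
$K{\left(b \right)} = 2 - b$
$C K{\left(-11 \right)} - 146 = 254 \left(2 - -11\right) - 146 = 254 \left(2 + 11\right) - 146 = 254 \cdot 13 - 146 = 3302 - 146 = 3156$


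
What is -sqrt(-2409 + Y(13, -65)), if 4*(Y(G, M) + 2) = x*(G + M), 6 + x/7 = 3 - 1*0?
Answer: -I*sqrt(2138) ≈ -46.239*I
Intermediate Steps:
x = -21 (x = -42 + 7*(3 - 1*0) = -42 + 7*(3 + 0) = -42 + 7*3 = -42 + 21 = -21)
Y(G, M) = -2 - 21*G/4 - 21*M/4 (Y(G, M) = -2 + (-21*(G + M))/4 = -2 + (-21*G - 21*M)/4 = -2 + (-21*G/4 - 21*M/4) = -2 - 21*G/4 - 21*M/4)
-sqrt(-2409 + Y(13, -65)) = -sqrt(-2409 + (-2 - 21/4*13 - 21/4*(-65))) = -sqrt(-2409 + (-2 - 273/4 + 1365/4)) = -sqrt(-2409 + 271) = -sqrt(-2138) = -I*sqrt(2138)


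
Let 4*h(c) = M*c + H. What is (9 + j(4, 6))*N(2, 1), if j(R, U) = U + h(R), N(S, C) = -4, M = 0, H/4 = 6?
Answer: -84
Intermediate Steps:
H = 24 (H = 4*6 = 24)
h(c) = 6 (h(c) = (0*c + 24)/4 = (0 + 24)/4 = (1/4)*24 = 6)
j(R, U) = 6 + U (j(R, U) = U + 6 = 6 + U)
(9 + j(4, 6))*N(2, 1) = (9 + (6 + 6))*(-4) = (9 + 12)*(-4) = 21*(-4) = -84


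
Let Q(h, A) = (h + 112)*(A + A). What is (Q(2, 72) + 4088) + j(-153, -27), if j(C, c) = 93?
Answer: 20597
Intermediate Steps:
Q(h, A) = 2*A*(112 + h) (Q(h, A) = (112 + h)*(2*A) = 2*A*(112 + h))
(Q(2, 72) + 4088) + j(-153, -27) = (2*72*(112 + 2) + 4088) + 93 = (2*72*114 + 4088) + 93 = (16416 + 4088) + 93 = 20504 + 93 = 20597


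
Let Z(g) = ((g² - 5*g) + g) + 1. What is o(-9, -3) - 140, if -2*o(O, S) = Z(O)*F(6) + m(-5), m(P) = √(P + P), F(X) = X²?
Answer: -2264 - I*√10/2 ≈ -2264.0 - 1.5811*I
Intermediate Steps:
Z(g) = 1 + g² - 4*g (Z(g) = (g² - 4*g) + 1 = 1 + g² - 4*g)
m(P) = √2*√P (m(P) = √(2*P) = √2*√P)
o(O, S) = -18 - 18*O² + 72*O - I*√10/2 (o(O, S) = -((1 + O² - 4*O)*6² + √2*√(-5))/2 = -((1 + O² - 4*O)*36 + √2*(I*√5))/2 = -((36 - 144*O + 36*O²) + I*√10)/2 = -(36 - 144*O + 36*O² + I*√10)/2 = -18 - 18*O² + 72*O - I*√10/2)
o(-9, -3) - 140 = (-18 - 18*(-9)² + 72*(-9) - I*√10/2) - 140 = (-18 - 18*81 - 648 - I*√10/2) - 140 = (-18 - 1458 - 648 - I*√10/2) - 140 = (-2124 - I*√10/2) - 140 = -2264 - I*√10/2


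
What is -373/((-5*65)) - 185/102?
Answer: -22079/33150 ≈ -0.66603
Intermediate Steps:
-373/((-5*65)) - 185/102 = -373/(-325) - 185*1/102 = -373*(-1/325) - 185/102 = 373/325 - 185/102 = -22079/33150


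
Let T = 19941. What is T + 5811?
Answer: 25752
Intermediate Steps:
T + 5811 = 19941 + 5811 = 25752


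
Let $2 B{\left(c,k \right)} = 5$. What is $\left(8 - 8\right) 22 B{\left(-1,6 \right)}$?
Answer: $0$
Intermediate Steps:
$B{\left(c,k \right)} = \frac{5}{2}$ ($B{\left(c,k \right)} = \frac{1}{2} \cdot 5 = \frac{5}{2}$)
$\left(8 - 8\right) 22 B{\left(-1,6 \right)} = \left(8 - 8\right) 22 \cdot \frac{5}{2} = 0 \cdot 22 \cdot \frac{5}{2} = 0 \cdot \frac{5}{2} = 0$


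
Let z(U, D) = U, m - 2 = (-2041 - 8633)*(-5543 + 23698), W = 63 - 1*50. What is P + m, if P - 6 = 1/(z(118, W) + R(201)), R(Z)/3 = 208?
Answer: -143789554803/742 ≈ -1.9379e+8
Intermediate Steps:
W = 13 (W = 63 - 50 = 13)
R(Z) = 624 (R(Z) = 3*208 = 624)
m = -193786468 (m = 2 + (-2041 - 8633)*(-5543 + 23698) = 2 - 10674*18155 = 2 - 193786470 = -193786468)
P = 4453/742 (P = 6 + 1/(118 + 624) = 6 + 1/742 = 4453/742 ≈ 6.0014)
P + m = 4453/742 - 193786468 = -143789554803/742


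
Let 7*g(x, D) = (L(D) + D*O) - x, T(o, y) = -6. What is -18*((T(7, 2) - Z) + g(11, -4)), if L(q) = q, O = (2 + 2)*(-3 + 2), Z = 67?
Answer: 9180/7 ≈ 1311.4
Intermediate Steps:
O = -4 (O = 4*(-1) = -4)
g(x, D) = -3*D/7 - x/7 (g(x, D) = ((D + D*(-4)) - x)/7 = ((D - 4*D) - x)/7 = (-3*D - x)/7 = (-x - 3*D)/7 = -3*D/7 - x/7)
-18*((T(7, 2) - Z) + g(11, -4)) = -18*((-6 - 1*67) + (-3/7*(-4) - ⅐*11)) = -18*((-6 - 67) + (12/7 - 11/7)) = -18*(-73 + ⅐) = -18*(-510/7) = 9180/7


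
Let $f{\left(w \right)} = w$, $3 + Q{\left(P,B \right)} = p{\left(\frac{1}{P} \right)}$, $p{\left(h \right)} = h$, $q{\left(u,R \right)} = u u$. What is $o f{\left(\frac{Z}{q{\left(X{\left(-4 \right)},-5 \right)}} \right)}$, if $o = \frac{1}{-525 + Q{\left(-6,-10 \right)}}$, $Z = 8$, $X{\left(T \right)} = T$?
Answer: $- \frac{3}{3169} \approx -0.00094667$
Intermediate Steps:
$q{\left(u,R \right)} = u^{2}$
$Q{\left(P,B \right)} = -3 + \frac{1}{P}$
$o = - \frac{6}{3169}$ ($o = \frac{1}{-525 - \left(3 - \frac{1}{-6}\right)} = \frac{1}{-525 - \frac{19}{6}} = \frac{1}{- \frac{3169}{6}} = - \frac{6}{3169} \approx -0.0018933$)
$o f{\left(\frac{Z}{q{\left(X{\left(-4 \right)},-5 \right)}} \right)} = - \frac{6 \frac{8}{\left(-4\right)^{2}}}{3169} = - \frac{6 \cdot \frac{8}{16}}{3169} = - \frac{6 \cdot 8 \cdot \frac{1}{16}}{3169} = \left(- \frac{6}{3169}\right) \frac{1}{2} = - \frac{3}{3169}$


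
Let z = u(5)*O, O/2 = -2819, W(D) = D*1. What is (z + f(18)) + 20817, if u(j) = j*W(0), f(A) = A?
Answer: 20835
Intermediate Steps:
W(D) = D
O = -5638 (O = 2*(-2819) = -5638)
u(j) = 0 (u(j) = j*0 = 0)
z = 0 (z = 0*(-5638) = 0)
(z + f(18)) + 20817 = (0 + 18) + 20817 = 18 + 20817 = 20835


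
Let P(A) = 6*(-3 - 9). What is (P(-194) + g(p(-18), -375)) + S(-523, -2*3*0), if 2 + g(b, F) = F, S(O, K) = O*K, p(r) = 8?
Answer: -449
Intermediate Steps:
S(O, K) = K*O
g(b, F) = -2 + F
P(A) = -72 (P(A) = 6*(-12) = -72)
(P(-194) + g(p(-18), -375)) + S(-523, -2*3*0) = (-72 + (-2 - 375)) + (-2*3*0)*(-523) = (-72 - 377) - 6*0*(-523) = -449 + 0*(-523) = -449 + 0 = -449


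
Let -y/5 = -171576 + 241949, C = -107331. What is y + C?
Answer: -459196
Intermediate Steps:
y = -351865 (y = -5*(-171576 + 241949) = -5*70373 = -351865)
y + C = -351865 - 107331 = -459196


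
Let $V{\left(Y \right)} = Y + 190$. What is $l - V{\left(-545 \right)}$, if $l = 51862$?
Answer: $52217$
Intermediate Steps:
$V{\left(Y \right)} = 190 + Y$
$l - V{\left(-545 \right)} = 51862 - \left(190 - 545\right) = 51862 - -355 = 51862 + 355 = 52217$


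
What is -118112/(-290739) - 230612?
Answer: -67047784156/290739 ≈ -2.3061e+5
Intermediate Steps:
-118112/(-290739) - 230612 = -118112*(-1/290739) - 230612 = 118112/290739 - 230612 = -67047784156/290739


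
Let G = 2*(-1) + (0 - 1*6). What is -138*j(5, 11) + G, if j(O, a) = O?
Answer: -698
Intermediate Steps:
G = -8 (G = -2 + (0 - 6) = -2 - 6 = -8)
-138*j(5, 11) + G = -138*5 - 8 = -690 - 8 = -698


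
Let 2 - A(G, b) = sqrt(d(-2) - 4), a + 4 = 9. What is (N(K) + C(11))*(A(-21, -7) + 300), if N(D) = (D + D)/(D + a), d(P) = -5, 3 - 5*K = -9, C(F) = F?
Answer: 130162/37 - 1293*I/37 ≈ 3517.9 - 34.946*I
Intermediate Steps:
a = 5 (a = -4 + 9 = 5)
K = 12/5 (K = 3/5 - 1/5*(-9) = 3/5 + 9/5 = 12/5 ≈ 2.4000)
A(G, b) = 2 - 3*I (A(G, b) = 2 - sqrt(-5 - 4) = 2 - sqrt(-9) = 2 - 3*I)
N(D) = 2*D/(5 + D) (N(D) = (D + D)/(D + 5) = (2*D)/(5 + D) = 2*D/(5 + D))
(N(K) + C(11))*(A(-21, -7) + 300) = (2*(12/5)/(5 + 12/5) + 11)*((2 - 3*I) + 300) = (2*(12/5)/(37/5) + 11)*(302 - 3*I) = (2*(12/5)*(5/37) + 11)*(302 - 3*I) = (24/37 + 11)*(302 - 3*I) = 431*(302 - 3*I)/37 = 130162/37 - 1293*I/37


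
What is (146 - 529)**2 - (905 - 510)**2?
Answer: -9336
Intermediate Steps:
(146 - 529)**2 - (905 - 510)**2 = (-383)**2 - 1*395**2 = 146689 - 1*156025 = 146689 - 156025 = -9336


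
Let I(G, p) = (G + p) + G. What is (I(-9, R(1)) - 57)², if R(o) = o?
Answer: 5476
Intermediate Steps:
I(G, p) = p + 2*G
(I(-9, R(1)) - 57)² = ((1 + 2*(-9)) - 57)² = ((1 - 18) - 57)² = (-17 - 57)² = (-74)² = 5476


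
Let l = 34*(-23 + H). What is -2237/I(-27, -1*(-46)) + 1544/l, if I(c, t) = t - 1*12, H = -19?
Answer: -47749/714 ≈ -66.875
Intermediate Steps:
I(c, t) = -12 + t (I(c, t) = t - 12 = -12 + t)
l = -1428 (l = 34*(-23 - 19) = 34*(-42) = -1428)
-2237/I(-27, -1*(-46)) + 1544/l = -2237/(-12 - 1*(-46)) + 1544/(-1428) = -2237/(-12 + 46) + 1544*(-1/1428) = -2237/34 - 386/357 = -47749/714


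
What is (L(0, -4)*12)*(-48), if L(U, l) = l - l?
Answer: 0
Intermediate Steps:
L(U, l) = 0
(L(0, -4)*12)*(-48) = (0*12)*(-48) = 0*(-48) = 0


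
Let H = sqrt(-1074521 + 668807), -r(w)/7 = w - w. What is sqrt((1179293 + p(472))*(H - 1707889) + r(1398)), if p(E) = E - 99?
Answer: 3*sqrt(-223859842786 + 131074*I*sqrt(405714)) ≈ 264.69 + 1.4194e+6*I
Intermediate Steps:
p(E) = -99 + E
r(w) = 0 (r(w) = -7*(w - w) = -7*0 = 0)
H = I*sqrt(405714) (H = sqrt(-405714) = I*sqrt(405714) ≈ 636.96*I)
sqrt((1179293 + p(472))*(H - 1707889) + r(1398)) = sqrt((1179293 + (-99 + 472))*(I*sqrt(405714) - 1707889) + 0) = sqrt((1179293 + 373)*(-1707889 + I*sqrt(405714)) + 0) = sqrt(1179666*(-1707889 + I*sqrt(405714)) + 0) = sqrt((-2014738585074 + 1179666*I*sqrt(405714)) + 0) = sqrt(-2014738585074 + 1179666*I*sqrt(405714))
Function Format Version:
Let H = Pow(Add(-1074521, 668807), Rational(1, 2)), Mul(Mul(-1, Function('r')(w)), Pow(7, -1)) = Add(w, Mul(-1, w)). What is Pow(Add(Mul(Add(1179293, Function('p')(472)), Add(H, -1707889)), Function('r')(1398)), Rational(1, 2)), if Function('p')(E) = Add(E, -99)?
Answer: Mul(3, Pow(Add(-223859842786, Mul(131074, I, Pow(405714, Rational(1, 2)))), Rational(1, 2))) ≈ Add(264.69, Mul(1.4194e+6, I))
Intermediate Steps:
Function('p')(E) = Add(-99, E)
Function('r')(w) = 0 (Function('r')(w) = Mul(-7, Add(w, Mul(-1, w))) = Mul(-7, 0) = 0)
H = Mul(I, Pow(405714, Rational(1, 2))) (H = Pow(-405714, Rational(1, 2)) = Mul(I, Pow(405714, Rational(1, 2))) ≈ Mul(636.96, I))
Pow(Add(Mul(Add(1179293, Function('p')(472)), Add(H, -1707889)), Function('r')(1398)), Rational(1, 2)) = Pow(Add(Mul(Add(1179293, Add(-99, 472)), Add(Mul(I, Pow(405714, Rational(1, 2))), -1707889)), 0), Rational(1, 2)) = Pow(Add(Mul(Add(1179293, 373), Add(-1707889, Mul(I, Pow(405714, Rational(1, 2))))), 0), Rational(1, 2)) = Pow(Add(Mul(1179666, Add(-1707889, Mul(I, Pow(405714, Rational(1, 2))))), 0), Rational(1, 2)) = Pow(Add(Add(-2014738585074, Mul(1179666, I, Pow(405714, Rational(1, 2)))), 0), Rational(1, 2)) = Pow(Add(-2014738585074, Mul(1179666, I, Pow(405714, Rational(1, 2)))), Rational(1, 2))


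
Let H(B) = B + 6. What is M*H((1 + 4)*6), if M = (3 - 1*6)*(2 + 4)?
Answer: -648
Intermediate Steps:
H(B) = 6 + B
M = -18 (M = (3 - 6)*6 = -3*6 = -18)
M*H((1 + 4)*6) = -18*(6 + (1 + 4)*6) = -18*(6 + 5*6) = -18*(6 + 30) = -18*36 = -648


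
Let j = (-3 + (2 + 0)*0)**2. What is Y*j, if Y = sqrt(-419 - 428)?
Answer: 99*I*sqrt(7) ≈ 261.93*I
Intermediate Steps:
Y = 11*I*sqrt(7) (Y = sqrt(-847) = 11*I*sqrt(7) ≈ 29.103*I)
j = 9 (j = (-3 + 2*0)**2 = (-3 + 0)**2 = (-3)**2 = 9)
Y*j = (11*I*sqrt(7))*9 = 99*I*sqrt(7)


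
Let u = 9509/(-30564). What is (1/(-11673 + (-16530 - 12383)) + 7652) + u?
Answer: 4745847166885/620235252 ≈ 7651.7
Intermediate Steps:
u = -9509/30564 (u = 9509*(-1/30564) = -9509/30564 ≈ -0.31112)
(1/(-11673 + (-16530 - 12383)) + 7652) + u = (1/(-11673 + (-16530 - 12383)) + 7652) - 9509/30564 = (1/(-11673 - 28913) + 7652) - 9509/30564 = (1/(-40586) + 7652) - 9509/30564 = (-1/40586 + 7652) - 9509/30564 = 310564071/40586 - 9509/30564 = 4745847166885/620235252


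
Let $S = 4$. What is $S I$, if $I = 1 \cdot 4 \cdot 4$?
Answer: $64$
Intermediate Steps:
$I = 16$ ($I = 4 \cdot 4 = 16$)
$S I = 4 \cdot 16 = 64$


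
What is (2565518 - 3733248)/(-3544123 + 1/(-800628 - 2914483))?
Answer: 2169123284015/6583405171327 ≈ 0.32948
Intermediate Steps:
(2565518 - 3733248)/(-3544123 + 1/(-800628 - 2914483)) = -1167730/(-3544123 + 1/(-3715111)) = -1167730/(-3544123 - 1/3715111) = -1167730/(-13166810342654/3715111) = -1167730*(-3715111/13166810342654) = 2169123284015/6583405171327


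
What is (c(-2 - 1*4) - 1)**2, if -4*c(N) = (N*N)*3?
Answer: 784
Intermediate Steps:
c(N) = -3*N**2/4 (c(N) = -N*N*3/4 = -N**2*3/4 = -3*N**2/4)
(c(-2 - 1*4) - 1)**2 = (-3*(-2 - 1*4)**2/4 - 1)**2 = (-3*(-2 - 4)**2/4 - 1)**2 = (-3/4*(-6)**2 - 1)**2 = (-3/4*36 - 1)**2 = (-27 - 1)**2 = (-28)**2 = 784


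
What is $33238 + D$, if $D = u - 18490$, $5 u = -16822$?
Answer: $\frac{56918}{5} \approx 11384.0$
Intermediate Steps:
$u = - \frac{16822}{5}$ ($u = \frac{1}{5} \left(-16822\right) = - \frac{16822}{5} \approx -3364.4$)
$D = - \frac{109272}{5}$ ($D = - \frac{16822}{5} - 18490 = - \frac{109272}{5} \approx -21854.0$)
$33238 + D = 33238 - \frac{109272}{5} = \frac{56918}{5}$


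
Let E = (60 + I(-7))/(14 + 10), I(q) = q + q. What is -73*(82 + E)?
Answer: -73511/12 ≈ -6125.9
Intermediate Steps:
I(q) = 2*q
E = 23/12 (E = (60 + 2*(-7))/(14 + 10) = (60 - 14)/24 = 46*(1/24) = 23/12 ≈ 1.9167)
-73*(82 + E) = -73*(82 + 23/12) = -73*1007/12 = -73511/12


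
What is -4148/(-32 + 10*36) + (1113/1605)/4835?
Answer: -2682403403/212111450 ≈ -12.646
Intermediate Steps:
-4148/(-32 + 10*36) + (1113/1605)/4835 = -4148/(-32 + 360) + (1113*(1/1605))*(1/4835) = -4148/328 + (371/535)*(1/4835) = -4148*1/328 + 371/2586725 = -1037/82 + 371/2586725 = -2682403403/212111450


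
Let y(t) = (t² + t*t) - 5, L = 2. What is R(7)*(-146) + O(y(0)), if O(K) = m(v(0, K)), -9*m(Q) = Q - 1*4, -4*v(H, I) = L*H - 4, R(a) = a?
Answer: -3065/3 ≈ -1021.7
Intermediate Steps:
v(H, I) = 1 - H/2 (v(H, I) = -(2*H - 4)/4 = -(-4 + 2*H)/4 = 1 - H/2)
y(t) = -5 + 2*t² (y(t) = (t² + t²) - 5 = 2*t² - 5 = -5 + 2*t²)
m(Q) = 4/9 - Q/9 (m(Q) = -(Q - 1*4)/9 = -(Q - 4)/9 = -(-4 + Q)/9 = 4/9 - Q/9)
O(K) = ⅓ (O(K) = 4/9 - (1 - ½*0)/9 = 4/9 - (1 + 0)/9 = 4/9 - ⅑*1 = 4/9 - ⅑ = ⅓)
R(7)*(-146) + O(y(0)) = 7*(-146) + ⅓ = -1022 + ⅓ = -3065/3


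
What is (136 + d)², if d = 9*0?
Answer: 18496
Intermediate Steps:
d = 0
(136 + d)² = (136 + 0)² = 136² = 18496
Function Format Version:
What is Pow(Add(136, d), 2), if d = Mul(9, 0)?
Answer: 18496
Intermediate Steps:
d = 0
Pow(Add(136, d), 2) = Pow(Add(136, 0), 2) = Pow(136, 2) = 18496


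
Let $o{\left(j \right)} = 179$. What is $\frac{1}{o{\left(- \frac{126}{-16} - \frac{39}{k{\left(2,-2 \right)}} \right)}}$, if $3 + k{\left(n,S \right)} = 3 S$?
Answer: $\frac{1}{179} \approx 0.0055866$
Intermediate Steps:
$k{\left(n,S \right)} = -3 + 3 S$
$\frac{1}{o{\left(- \frac{126}{-16} - \frac{39}{k{\left(2,-2 \right)}} \right)}} = \frac{1}{179}$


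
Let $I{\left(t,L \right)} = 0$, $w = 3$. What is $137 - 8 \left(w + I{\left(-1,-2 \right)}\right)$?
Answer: $113$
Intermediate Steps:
$137 - 8 \left(w + I{\left(-1,-2 \right)}\right) = 137 - 8 \left(3 + 0\right) = 137 - 8 \cdot 3 = 137 - 24 = 113$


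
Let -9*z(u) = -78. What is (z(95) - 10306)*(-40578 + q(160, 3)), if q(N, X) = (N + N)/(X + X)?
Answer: 3755664008/9 ≈ 4.1730e+8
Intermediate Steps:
q(N, X) = N/X (q(N, X) = (2*N)/((2*X)) = (2*N)*(1/(2*X)) = N/X)
z(u) = 26/3 (z(u) = -1/9*(-78) = 26/3)
(z(95) - 10306)*(-40578 + q(160, 3)) = (26/3 - 10306)*(-40578 + 160/3) = -30892*(-40578 + 160*(1/3))/3 = -30892*(-40578 + 160/3)/3 = -30892/3*(-121574/3) = 3755664008/9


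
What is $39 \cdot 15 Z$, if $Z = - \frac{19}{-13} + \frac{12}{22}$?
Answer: $\frac{12915}{11} \approx 1174.1$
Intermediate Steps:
$Z = \frac{287}{143}$ ($Z = \left(-19\right) \left(- \frac{1}{13}\right) + 12 \cdot \frac{1}{22} = \frac{19}{13} + \frac{6}{11} = \frac{287}{143} \approx 2.007$)
$39 \cdot 15 Z = 39 \cdot 15 \cdot \frac{287}{143} = 585 \cdot \frac{287}{143} = \frac{12915}{11}$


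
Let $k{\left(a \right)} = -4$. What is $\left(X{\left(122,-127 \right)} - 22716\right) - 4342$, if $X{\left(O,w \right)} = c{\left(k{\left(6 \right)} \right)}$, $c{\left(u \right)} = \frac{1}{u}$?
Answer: $- \frac{108233}{4} \approx -27058.0$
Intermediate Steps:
$X{\left(O,w \right)} = - \frac{1}{4}$ ($X{\left(O,w \right)} = \frac{1}{-4} = - \frac{1}{4}$)
$\left(X{\left(122,-127 \right)} - 22716\right) - 4342 = \left(- \frac{1}{4} - 22716\right) - 4342 = - \frac{90865}{4} - 4342 = - \frac{108233}{4}$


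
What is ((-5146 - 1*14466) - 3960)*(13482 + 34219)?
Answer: -1124407972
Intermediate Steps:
((-5146 - 1*14466) - 3960)*(13482 + 34219) = ((-5146 - 14466) - 3960)*47701 = (-19612 - 3960)*47701 = -23572*47701 = -1124407972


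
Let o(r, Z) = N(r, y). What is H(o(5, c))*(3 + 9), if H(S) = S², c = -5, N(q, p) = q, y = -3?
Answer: 300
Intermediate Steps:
o(r, Z) = r
H(o(5, c))*(3 + 9) = 5²*(3 + 9) = 25*12 = 300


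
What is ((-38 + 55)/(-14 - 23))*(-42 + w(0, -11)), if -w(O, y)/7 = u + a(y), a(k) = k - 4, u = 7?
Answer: -238/37 ≈ -6.4324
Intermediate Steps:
a(k) = -4 + k
w(O, y) = -21 - 7*y (w(O, y) = -7*(7 + (-4 + y)) = -7*(3 + y) = -21 - 7*y)
((-38 + 55)/(-14 - 23))*(-42 + w(0, -11)) = ((-38 + 55)/(-14 - 23))*(-42 + (-21 - 7*(-11))) = (17/(-37))*(-42 + (-21 + 77)) = (17*(-1/37))*(-42 + 56) = -17/37*14 = -238/37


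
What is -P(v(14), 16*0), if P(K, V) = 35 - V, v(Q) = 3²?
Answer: -35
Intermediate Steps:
v(Q) = 9
-P(v(14), 16*0) = -(35 - 16*0) = -(35 - 1*0) = -(35 + 0) = -1*35 = -35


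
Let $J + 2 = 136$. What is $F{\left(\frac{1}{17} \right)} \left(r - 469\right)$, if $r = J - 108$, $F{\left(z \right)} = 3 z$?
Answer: $- \frac{1329}{17} \approx -78.177$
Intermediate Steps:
$J = 134$ ($J = -2 + 136 = 134$)
$r = 26$ ($r = 134 - 108 = 26$)
$F{\left(\frac{1}{17} \right)} \left(r - 469\right) = \frac{3}{17} \left(26 - 469\right) = 3 \cdot \frac{1}{17} \left(-443\right) = \frac{3}{17} \left(-443\right) = - \frac{1329}{17}$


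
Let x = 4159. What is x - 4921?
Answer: -762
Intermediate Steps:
x - 4921 = 4159 - 4921 = -762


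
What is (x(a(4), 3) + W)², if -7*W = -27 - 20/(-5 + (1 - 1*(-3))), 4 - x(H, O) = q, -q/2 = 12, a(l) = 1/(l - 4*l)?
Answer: 841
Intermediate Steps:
a(l) = -1/(3*l) (a(l) = 1/(-3*l) = -1/(3*l))
q = -24 (q = -2*12 = -24)
x(H, O) = 28 (x(H, O) = 4 - 1*(-24) = 4 + 24 = 28)
W = 1 (W = -(-27 - 20/(-5 + (1 - 1*(-3))))/7 = -(-27 - 20/(-5 + (1 + 3)))/7 = -(-27 - 20/(-5 + 4))/7 = -(-27 - 20/(-1))/7 = -(-27 - (-1)*20)/7 = -(-27 - 1*(-20))/7 = -(-27 + 20)/7 = -⅐*(-7) = 1)
(x(a(4), 3) + W)² = (28 + 1)² = 29² = 841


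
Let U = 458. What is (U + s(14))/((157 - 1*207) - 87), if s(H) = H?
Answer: -472/137 ≈ -3.4453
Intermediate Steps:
(U + s(14))/((157 - 1*207) - 87) = (458 + 14)/((157 - 1*207) - 87) = 472/((157 - 207) - 87) = 472/(-50 - 87) = 472/(-137) = 472*(-1/137) = -472/137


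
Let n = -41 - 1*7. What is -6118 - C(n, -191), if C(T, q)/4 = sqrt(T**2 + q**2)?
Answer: -6118 - 4*sqrt(38785) ≈ -6905.8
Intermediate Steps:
n = -48 (n = -41 - 7 = -48)
C(T, q) = 4*sqrt(T**2 + q**2)
-6118 - C(n, -191) = -6118 - 4*sqrt((-48)**2 + (-191)**2) = -6118 - 4*sqrt(2304 + 36481) = -6118 - 4*sqrt(38785)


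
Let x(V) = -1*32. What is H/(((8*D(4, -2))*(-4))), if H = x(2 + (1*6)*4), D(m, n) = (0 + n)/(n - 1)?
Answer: 3/2 ≈ 1.5000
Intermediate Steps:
D(m, n) = n/(-1 + n)
x(V) = -32
H = -32
H/(((8*D(4, -2))*(-4))) = -32/((8*(-2/(-1 - 2)))*(-4)) = -32/((8*(-2/(-3)))*(-4)) = -32/((8*(-2*(-⅓)))*(-4)) = -32/((8*(⅔))*(-4)) = -32/((16/3)*(-4)) = -32/(-64/3) = -32*(-3/64) = 3/2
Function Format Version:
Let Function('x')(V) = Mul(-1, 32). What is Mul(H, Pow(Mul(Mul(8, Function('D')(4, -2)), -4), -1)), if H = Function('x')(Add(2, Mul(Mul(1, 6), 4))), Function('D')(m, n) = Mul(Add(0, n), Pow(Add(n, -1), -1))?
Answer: Rational(3, 2) ≈ 1.5000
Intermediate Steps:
Function('D')(m, n) = Mul(n, Pow(Add(-1, n), -1))
Function('x')(V) = -32
H = -32
Mul(H, Pow(Mul(Mul(8, Function('D')(4, -2)), -4), -1)) = Mul(-32, Pow(Mul(Mul(8, Mul(-2, Pow(Add(-1, -2), -1))), -4), -1)) = Mul(-32, Pow(Mul(Mul(8, Mul(-2, Pow(-3, -1))), -4), -1)) = Mul(-32, Pow(Mul(Mul(8, Mul(-2, Rational(-1, 3))), -4), -1)) = Mul(-32, Pow(Mul(Mul(8, Rational(2, 3)), -4), -1)) = Mul(-32, Pow(Mul(Rational(16, 3), -4), -1)) = Mul(-32, Pow(Rational(-64, 3), -1)) = Mul(-32, Rational(-3, 64)) = Rational(3, 2)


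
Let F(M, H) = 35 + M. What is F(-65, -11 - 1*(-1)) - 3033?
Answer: -3063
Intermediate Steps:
F(-65, -11 - 1*(-1)) - 3033 = (35 - 65) - 3033 = -30 - 3033 = -3063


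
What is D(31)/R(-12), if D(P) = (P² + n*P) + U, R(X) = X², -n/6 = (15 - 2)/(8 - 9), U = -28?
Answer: 1117/48 ≈ 23.271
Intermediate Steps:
n = 78 (n = -6*(15 - 2)/(8 - 9) = -78/(-1) = -78*(-1) = -6*(-13) = 78)
D(P) = -28 + P² + 78*P (D(P) = (P² + 78*P) - 28 = -28 + P² + 78*P)
D(31)/R(-12) = (-28 + 31² + 78*31)/((-12)²) = (-28 + 961 + 2418)/144 = 3351*(1/144) = 1117/48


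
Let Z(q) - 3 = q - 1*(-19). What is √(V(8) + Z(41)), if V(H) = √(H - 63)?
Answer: √(63 + I*√55) ≈ 7.9509 + 0.46637*I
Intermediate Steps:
Z(q) = 22 + q (Z(q) = 3 + (q - 1*(-19)) = 3 + (q + 19) = 3 + (19 + q) = 22 + q)
V(H) = √(-63 + H)
√(V(8) + Z(41)) = √(√(-63 + 8) + (22 + 41)) = √(√(-55) + 63) = √(I*√55 + 63) = √(63 + I*√55)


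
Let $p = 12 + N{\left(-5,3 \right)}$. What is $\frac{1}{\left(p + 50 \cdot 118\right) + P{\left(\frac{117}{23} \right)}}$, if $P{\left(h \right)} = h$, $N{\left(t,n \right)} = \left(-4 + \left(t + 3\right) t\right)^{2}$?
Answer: $\frac{23}{136921} \approx 0.00016798$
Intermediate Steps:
$N{\left(t,n \right)} = \left(-4 + t \left(3 + t\right)\right)^{2}$ ($N{\left(t,n \right)} = \left(-4 + \left(3 + t\right) t\right)^{2} = \left(-4 + t \left(3 + t\right)\right)^{2}$)
$p = 48$ ($p = 12 + \left(-4 + \left(-5\right)^{2} + 3 \left(-5\right)\right)^{2} = 12 + \left(-4 + 25 - 15\right)^{2} = 12 + 6^{2} = 12 + 36 = 48$)
$\frac{1}{\left(p + 50 \cdot 118\right) + P{\left(\frac{117}{23} \right)}} = \frac{1}{\left(48 + 50 \cdot 118\right) + \frac{117}{23}} = \frac{1}{\left(48 + 5900\right) + 117 \cdot \frac{1}{23}} = \frac{1}{5948 + \frac{117}{23}} = \frac{1}{\frac{136921}{23}} = \frac{23}{136921}$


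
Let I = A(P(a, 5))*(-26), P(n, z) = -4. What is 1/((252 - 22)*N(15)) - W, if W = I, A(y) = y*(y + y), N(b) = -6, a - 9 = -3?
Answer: 1148159/1380 ≈ 832.00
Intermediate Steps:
a = 6 (a = 9 - 3 = 6)
A(y) = 2*y**2 (A(y) = y*(2*y) = 2*y**2)
I = -832 (I = (2*(-4)**2)*(-26) = (2*16)*(-26) = 32*(-26) = -832)
W = -832
1/((252 - 22)*N(15)) - W = 1/((252 - 22)*(-6)) - 1*(-832) = 1/(230*(-6)) + 832 = 1/(-1380) + 832 = -1/1380 + 832 = 1148159/1380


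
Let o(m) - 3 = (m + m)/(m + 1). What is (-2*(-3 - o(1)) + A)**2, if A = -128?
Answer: 12996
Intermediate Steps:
o(m) = 3 + 2*m/(1 + m) (o(m) = 3 + (m + m)/(m + 1) = 3 + (2*m)/(1 + m) = 3 + 2*m/(1 + m))
(-2*(-3 - o(1)) + A)**2 = (-2*(-3 - (3 + 5*1)/(1 + 1)) - 128)**2 = (-2*(-3 - (3 + 5)/2) - 128)**2 = (-2*(-3 - 8/2) - 128)**2 = (-2*(-3 - 1*4) - 128)**2 = (-2*(-3 - 4) - 128)**2 = (-2*(-7) - 128)**2 = (14 - 128)**2 = (-114)**2 = 12996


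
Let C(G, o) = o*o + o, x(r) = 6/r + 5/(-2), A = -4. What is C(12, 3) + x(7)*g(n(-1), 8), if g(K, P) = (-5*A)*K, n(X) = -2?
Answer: 544/7 ≈ 77.714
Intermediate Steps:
x(r) = -5/2 + 6/r (x(r) = 6/r + 5*(-½) = 6/r - 5/2 = -5/2 + 6/r)
g(K, P) = 20*K (g(K, P) = (-5*(-4))*K = 20*K)
C(G, o) = o + o² (C(G, o) = o² + o = o + o²)
C(12, 3) + x(7)*g(n(-1), 8) = 3*(1 + 3) + (-5/2 + 6/7)*(20*(-2)) = 3*4 + (-5/2 + 6*(⅐))*(-40) = 12 + (-5/2 + 6/7)*(-40) = 12 - 23/14*(-40) = 12 + 460/7 = 544/7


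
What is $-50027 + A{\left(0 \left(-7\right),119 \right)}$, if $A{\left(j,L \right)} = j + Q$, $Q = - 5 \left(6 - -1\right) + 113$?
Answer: $-49949$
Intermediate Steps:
$Q = 78$ ($Q = - 5 \left(6 + 1\right) + 113 = \left(-5\right) 7 + 113 = -35 + 113 = 78$)
$A{\left(j,L \right)} = 78 + j$ ($A{\left(j,L \right)} = j + 78 = 78 + j$)
$-50027 + A{\left(0 \left(-7\right),119 \right)} = -50027 + \left(78 + 0 \left(-7\right)\right) = -50027 + \left(78 + 0\right) = -50027 + 78 = -49949$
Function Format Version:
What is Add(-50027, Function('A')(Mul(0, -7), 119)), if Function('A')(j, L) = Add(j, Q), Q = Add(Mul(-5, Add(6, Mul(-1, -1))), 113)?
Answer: -49949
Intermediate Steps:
Q = 78 (Q = Add(Mul(-5, Add(6, 1)), 113) = Add(Mul(-5, 7), 113) = Add(-35, 113) = 78)
Function('A')(j, L) = Add(78, j) (Function('A')(j, L) = Add(j, 78) = Add(78, j))
Add(-50027, Function('A')(Mul(0, -7), 119)) = Add(-50027, Add(78, Mul(0, -7))) = Add(-50027, Add(78, 0)) = Add(-50027, 78) = -49949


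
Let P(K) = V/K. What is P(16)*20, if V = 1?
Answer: 5/4 ≈ 1.2500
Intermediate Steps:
P(K) = 1/K
P(16)*20 = 20/16 = (1/16)*20 = 5/4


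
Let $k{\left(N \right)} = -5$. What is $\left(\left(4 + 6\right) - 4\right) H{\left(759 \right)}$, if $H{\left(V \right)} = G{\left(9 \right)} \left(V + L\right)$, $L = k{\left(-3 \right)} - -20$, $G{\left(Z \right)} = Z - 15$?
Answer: $-27864$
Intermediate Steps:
$G{\left(Z \right)} = -15 + Z$ ($G{\left(Z \right)} = Z - 15 = -15 + Z$)
$L = 15$ ($L = -5 - -20 = -5 + 20 = 15$)
$H{\left(V \right)} = -90 - 6 V$ ($H{\left(V \right)} = \left(-15 + 9\right) \left(V + 15\right) = - 6 \left(15 + V\right) = -90 - 6 V$)
$\left(\left(4 + 6\right) - 4\right) H{\left(759 \right)} = \left(\left(4 + 6\right) - 4\right) \left(-90 - 4554\right) = \left(10 - 4\right) \left(-90 - 4554\right) = 6 \left(-4644\right) = -27864$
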